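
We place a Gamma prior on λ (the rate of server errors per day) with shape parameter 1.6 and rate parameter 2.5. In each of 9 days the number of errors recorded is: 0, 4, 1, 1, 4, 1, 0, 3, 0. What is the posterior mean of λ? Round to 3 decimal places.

Total count ∑xᵢ = 14 over n = 9 days.
Gamma is conjugate to the Poisson likelihood: posterior is Gamma(shape = 1.6+14 = 15.6, rate = 2.5+9 = 11.5).
Posterior mean = shape/rate = 15.6/11.5 = 1.357.

Posterior mean ≈ 1.357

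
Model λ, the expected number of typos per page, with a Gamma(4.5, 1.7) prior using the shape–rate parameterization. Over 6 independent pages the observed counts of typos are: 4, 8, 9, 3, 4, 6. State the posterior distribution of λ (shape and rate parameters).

Posterior: Gamma(shape=38.5, rate=7.7)

The Poisson likelihood adds the total count to the shape and the number of exposure periods to the rate. Here ∑xᵢ = 34 and n = 6, so shape 4.5→38.5 and rate 1.7→7.7.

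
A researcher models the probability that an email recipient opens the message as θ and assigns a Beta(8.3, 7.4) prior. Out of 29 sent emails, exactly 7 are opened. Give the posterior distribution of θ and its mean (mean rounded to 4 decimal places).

The binomial likelihood is conjugate to the Beta prior: with 7 successes and 22 failures, the posterior is Beta(8.3+7, 7.4+22) = Beta(15.3, 29.4).
Posterior mean = α/(α+β) = 15.3/44.7 = 0.3423.

Posterior: Beta(15.3, 29.4); mean ≈ 0.3423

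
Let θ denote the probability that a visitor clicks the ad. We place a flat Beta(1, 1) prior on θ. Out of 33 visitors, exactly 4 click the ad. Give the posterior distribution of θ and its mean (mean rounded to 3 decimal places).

Posterior: Beta(5, 30); mean ≈ 0.143

Observing 4 successes and 29 failures updates Beta(1, 1) by adding the success and failure counts to the two shape parameters: α = 1+4 = 5, β = 1+29 = 30.
E[θ | data] = 5/(5+30) = 0.143.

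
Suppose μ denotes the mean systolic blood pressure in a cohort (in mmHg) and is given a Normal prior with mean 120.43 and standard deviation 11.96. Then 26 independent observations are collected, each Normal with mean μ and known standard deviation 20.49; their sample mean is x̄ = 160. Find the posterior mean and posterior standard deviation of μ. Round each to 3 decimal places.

With known σ, the Normal prior is conjugate. Weight on the data is w = (n/σ²)/(n/σ² + 1/τ₀²) = 0.0619283/(0.0619283+0.00699097) = 0.89856.
Posterior mean = w·x̄ + (1−w)·μ₀ = 0.89856·160 + 0.10144·120.43 = 155.986. Posterior variance = 1/(0.0619283+0.00699097) = 14.5097, so SD = 3.809.

Posterior mean ≈ 155.986; posterior SD ≈ 3.809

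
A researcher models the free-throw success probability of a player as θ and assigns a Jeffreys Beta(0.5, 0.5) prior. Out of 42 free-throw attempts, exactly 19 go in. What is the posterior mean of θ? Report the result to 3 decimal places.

Posterior mean ≈ 0.453

Observing 19 successes and 23 failures updates Beta(0.5, 0.5) by adding the success and failure counts to the two shape parameters: α = 0.5+19 = 19.5, β = 0.5+23 = 23.5.
E[θ | data] = 19.5/(19.5+23.5) = 0.453.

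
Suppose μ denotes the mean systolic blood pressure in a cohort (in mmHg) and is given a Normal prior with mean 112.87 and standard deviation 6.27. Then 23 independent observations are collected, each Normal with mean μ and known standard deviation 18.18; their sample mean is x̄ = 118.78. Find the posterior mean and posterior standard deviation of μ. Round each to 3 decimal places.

Posterior mean ≈ 117.198; posterior SD ≈ 3.244

With known σ, the Normal prior is conjugate. Weight on the data is w = (n/σ²)/(n/σ² + 1/τ₀²) = 0.0695889/(0.0695889+0.0254369) = 0.73232.
Posterior mean = w·x̄ + (1−w)·μ₀ = 0.73232·118.78 + 0.26768·112.87 = 117.198. Posterior variance = 1/(0.0695889+0.0254369) = 10.5235, so SD = 3.244.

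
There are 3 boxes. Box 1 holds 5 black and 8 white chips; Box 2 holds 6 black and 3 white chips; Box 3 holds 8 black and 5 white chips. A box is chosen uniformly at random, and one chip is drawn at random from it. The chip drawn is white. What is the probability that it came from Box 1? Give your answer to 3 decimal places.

Posterior probability ≈ 0.462

Tabulate prior·likelihood by source: [1] prior 0.333333, lik 0.6154, product 0.2051; [2] prior 0.333333, lik 0.3333, product 0.1111; [3] prior 0.333333, lik 0.3846, product 0.1282.
Normalizing constant = 0.44444; the posterior for Box 1 is its product over the sum, 0.2051/0.44444 = 0.462.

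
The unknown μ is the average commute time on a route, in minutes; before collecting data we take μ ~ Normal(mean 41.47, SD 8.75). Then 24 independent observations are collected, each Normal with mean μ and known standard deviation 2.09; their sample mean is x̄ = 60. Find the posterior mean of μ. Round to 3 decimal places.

Prior precision 1/τ₀² = 1/8.75² = 0.0130612; data precision n/σ² = 24/2.09² = 5.49438.
Posterior precision = 0.0130612 + 5.49438 = 5.50744.
Posterior mean = (0.0130612·41.47 + 5.49438·60) / 5.50744 = 59.956.

Posterior mean ≈ 59.956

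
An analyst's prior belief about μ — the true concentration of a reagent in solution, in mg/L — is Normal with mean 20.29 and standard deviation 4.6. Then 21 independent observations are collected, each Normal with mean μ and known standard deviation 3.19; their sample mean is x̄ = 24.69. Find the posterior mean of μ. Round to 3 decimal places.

Prior precision 1/τ₀² = 1/4.6² = 0.0472590; data precision n/σ² = 21/3.19² = 2.06366.
Posterior precision = 0.0472590 + 2.06366 = 2.11092.
Posterior mean = (0.0472590·20.29 + 2.06366·24.69) / 2.11092 = 24.591.

Posterior mean ≈ 24.591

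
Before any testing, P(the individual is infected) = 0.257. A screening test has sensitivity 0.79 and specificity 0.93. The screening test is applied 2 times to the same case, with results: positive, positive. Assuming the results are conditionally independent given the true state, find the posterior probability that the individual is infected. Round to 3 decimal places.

Let H be the event that the individual is infected; start with P(H) = 0.257. P('positive'|H) = 0.79, P('positive'|¬H) = 0.07.
Update on result 1 ('positive'): P(H) ← 0.79·0.2570 / (0.79·0.2570 + 0.07·0.7430) = 0.20303/0.25504 = 0.7961.
Update on result 2 ('positive'): P(H) ← 0.79·0.7961 / (0.79·0.7961 + 0.07·0.2039) = 0.62890/0.64317 = 0.9778.

Posterior P(H) ≈ 0.978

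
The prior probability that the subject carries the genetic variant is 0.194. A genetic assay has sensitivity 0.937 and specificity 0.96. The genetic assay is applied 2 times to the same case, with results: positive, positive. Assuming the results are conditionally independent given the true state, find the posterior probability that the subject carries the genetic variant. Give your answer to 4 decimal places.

Let H be the event that the subject carries the genetic variant; start with P(H) = 0.194. P('positive'|H) = 0.937, P('positive'|¬H) = 0.04.
Update on result 1 ('positive'): P(H) ← 0.937·0.1940 / (0.937·0.1940 + 0.04·0.8060) = 0.18178/0.21402 = 0.8494.
Update on result 2 ('positive'): P(H) ← 0.937·0.8494 / (0.937·0.8494 + 0.04·0.1506) = 0.79585/0.80187 = 0.9925.

Posterior P(H) ≈ 0.9925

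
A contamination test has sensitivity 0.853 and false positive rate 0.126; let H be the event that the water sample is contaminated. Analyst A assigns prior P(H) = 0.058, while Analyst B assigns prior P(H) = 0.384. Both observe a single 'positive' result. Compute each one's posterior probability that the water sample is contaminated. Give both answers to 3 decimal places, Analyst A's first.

Analyst A: 0.294; Analyst B: 0.808

The likelihood ratio for a 'positive' result is 0.853/0.126 = 6.7698.
Analyst A: prior odds 0.058/0.942 = 0.061571; posterior odds 0.41683; posterior probability 0.294.
Analyst B: prior odds 0.384/0.616 = 0.62338; posterior odds 4.2202; posterior probability 0.808.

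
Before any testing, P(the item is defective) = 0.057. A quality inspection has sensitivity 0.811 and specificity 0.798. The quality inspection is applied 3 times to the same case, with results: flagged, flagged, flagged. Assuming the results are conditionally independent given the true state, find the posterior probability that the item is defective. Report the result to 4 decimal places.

With H the event that the item is defective, the joint likelihood of the observed sequence is P(data|H) = 0.811·0.811·0.811 = 0.53341 and P(data|¬H) = 0.202·0.202·0.202 = 0.0082424.
Bayes: P(H|data) = 0.057·0.53341 / (0.057·0.53341 + 0.943·0.0082424) = 0.030404/0.038177 = 0.7964.

Posterior P(H) ≈ 0.7964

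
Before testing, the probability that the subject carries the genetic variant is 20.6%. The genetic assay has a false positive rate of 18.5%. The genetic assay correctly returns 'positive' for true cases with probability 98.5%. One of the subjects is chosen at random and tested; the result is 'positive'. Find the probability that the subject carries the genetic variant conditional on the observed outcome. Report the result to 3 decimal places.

P(H | E) ≈ 0.580

Let H be the event that the subject carries the genetic variant. P(H) = 0.206, so P(¬H) = 0.794. With E the 'positive' result, P(E|H) = 0.985 and P(E|¬H) = 0.185.
P(E) = 0.985·0.206 + 0.185·0.794 = 0.20291 + 0.14689 = 0.34980.
By Bayes' theorem, P(H|E) = 0.20291 / 0.34980 = 0.580.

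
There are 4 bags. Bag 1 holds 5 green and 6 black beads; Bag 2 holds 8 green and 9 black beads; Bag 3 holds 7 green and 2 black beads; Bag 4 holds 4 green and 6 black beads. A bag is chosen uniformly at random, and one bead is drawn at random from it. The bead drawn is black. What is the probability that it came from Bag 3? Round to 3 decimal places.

Posterior probability ≈ 0.117

Tabulate prior·likelihood by source: [1] prior 0.25, lik 0.5455, product 0.1364; [2] prior 0.25, lik 0.5294, product 0.1324; [3] prior 0.25, lik 0.2222, product 0.05556; [4] prior 0.25, lik 0.6, product 0.1500.
Normalizing constant = 0.47427; the posterior for Bag 3 is its product over the sum, 0.05556/0.47427 = 0.117.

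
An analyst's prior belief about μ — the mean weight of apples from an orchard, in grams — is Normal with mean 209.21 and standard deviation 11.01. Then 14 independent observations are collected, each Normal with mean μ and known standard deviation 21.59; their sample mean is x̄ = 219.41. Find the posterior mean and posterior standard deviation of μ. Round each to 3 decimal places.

Posterior mean ≈ 217.212; posterior SD ≈ 5.111

Prior precision 1/τ₀² = 1/11.01² = 0.00824946; data precision n/σ² = 14/21.59² = 0.0300347.
Posterior precision = 0.00824946 + 0.0300347 = 0.0382841, giving posterior SD = 1/√0.0382841 = 5.111.
Posterior mean = (0.00824946·209.21 + 0.0300347·219.41) / 0.0382841 = 217.212.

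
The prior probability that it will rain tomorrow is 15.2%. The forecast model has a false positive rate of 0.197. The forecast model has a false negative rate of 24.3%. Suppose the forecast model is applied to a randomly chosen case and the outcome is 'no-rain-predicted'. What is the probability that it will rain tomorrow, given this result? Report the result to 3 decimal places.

P(H | E) ≈ 0.051

Let H be the event that it will rain tomorrow. P(H) = 0.152, so P(¬H) = 0.848. With E the 'no-rain-predicted' result, P(E|H) = 0.243 and P(E|¬H) = 0.803.
P(E) = 0.243·0.152 + 0.803·0.848 = 0.036936 + 0.68094 = 0.71788.
By Bayes' theorem, P(H|E) = 0.036936 / 0.71788 = 0.051.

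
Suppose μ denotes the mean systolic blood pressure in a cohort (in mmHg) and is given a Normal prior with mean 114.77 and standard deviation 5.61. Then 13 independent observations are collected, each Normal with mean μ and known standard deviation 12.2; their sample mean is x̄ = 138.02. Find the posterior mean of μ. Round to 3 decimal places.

With known σ, the Normal prior is conjugate. Weight on the data is w = (n/σ²)/(n/σ² + 1/τ₀²) = 0.0873421/(0.0873421+0.0317742) = 0.73325.
Posterior mean = w·x̄ + (1−w)·μ₀ = 0.73325·138.02 + 0.26675·114.77 = 131.818.

Posterior mean ≈ 131.818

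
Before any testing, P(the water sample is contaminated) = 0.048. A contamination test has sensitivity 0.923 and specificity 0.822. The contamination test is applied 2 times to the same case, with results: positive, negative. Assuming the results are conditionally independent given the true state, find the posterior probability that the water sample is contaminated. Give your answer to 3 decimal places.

Posterior P(H) ≈ 0.024

With H the event that the water sample is contaminated, the joint likelihood of the observed sequence is P(data|H) = 0.923·0.077 = 0.071071 and P(data|¬H) = 0.178·0.822 = 0.14632.
Bayes: P(H|data) = 0.048·0.071071 / (0.048·0.071071 + 0.952·0.14632) = 0.0034114/0.14270 = 0.0239.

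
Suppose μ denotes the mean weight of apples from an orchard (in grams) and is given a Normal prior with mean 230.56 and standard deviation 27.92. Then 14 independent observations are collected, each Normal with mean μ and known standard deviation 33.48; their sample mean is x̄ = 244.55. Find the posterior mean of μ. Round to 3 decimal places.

With known σ, the Normal prior is conjugate. Weight on the data is w = (n/σ²)/(n/σ² + 1/τ₀²) = 0.0124898/(0.0124898+0.00128283) = 0.90686.
Posterior mean = w·x̄ + (1−w)·μ₀ = 0.90686·244.55 + 0.093143·230.56 = 243.247.

Posterior mean ≈ 243.247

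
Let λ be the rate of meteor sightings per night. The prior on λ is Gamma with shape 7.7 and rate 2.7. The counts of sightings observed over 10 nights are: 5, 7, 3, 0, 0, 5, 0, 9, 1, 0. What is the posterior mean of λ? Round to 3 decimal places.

Posterior mean ≈ 2.969

The Poisson likelihood adds the total count to the shape and the number of exposure periods to the rate. Here ∑xᵢ = 30 and n = 10, so shape 7.7→37.7 and rate 2.7→12.7.
E[λ | data] = 37.7/12.7 = 2.969.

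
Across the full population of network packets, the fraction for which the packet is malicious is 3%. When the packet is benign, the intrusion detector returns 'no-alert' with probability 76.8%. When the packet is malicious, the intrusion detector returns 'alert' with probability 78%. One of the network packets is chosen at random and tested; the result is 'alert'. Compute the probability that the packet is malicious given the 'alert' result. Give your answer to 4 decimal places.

Let H be the event that the packet is malicious. P(H) = 0.03, so P(¬H) = 0.97. With E the 'alert' result, P(E|H) = 0.78 and P(E|¬H) = 0.232.
P(E) = 0.78·0.03 + 0.232·0.97 = 0.023400 + 0.22504 = 0.24844.
By Bayes' theorem, P(H|E) = 0.023400 / 0.24844 = 0.0942.

P(H | E) ≈ 0.0942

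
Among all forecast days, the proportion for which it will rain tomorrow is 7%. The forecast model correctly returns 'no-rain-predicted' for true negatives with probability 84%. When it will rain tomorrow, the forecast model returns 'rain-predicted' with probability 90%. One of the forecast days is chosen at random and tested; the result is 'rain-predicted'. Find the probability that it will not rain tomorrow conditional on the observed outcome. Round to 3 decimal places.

Write H for 'it will rain tomorrow'. Prior odds H:¬H = 0.07/0.93 = 0.075269. For the 'rain-predicted' outcome, the likelihood ratio is 0.9/0.16 = 5.6250.
Posterior odds = 0.075269 × 5.6250 = 0.42339, so P(H|E) = 0.42339/(1+0.42339) = 0.297. Then P(¬H|E) = 1 − 0.297 = 0.703.

P(¬H | E) ≈ 0.703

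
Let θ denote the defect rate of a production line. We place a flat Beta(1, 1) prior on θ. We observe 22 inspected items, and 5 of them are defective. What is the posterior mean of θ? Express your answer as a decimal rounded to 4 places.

Posterior mean ≈ 0.2500

Observing 5 successes and 17 failures updates Beta(1, 1) by adding the success and failure counts to the two shape parameters: α = 1+5 = 6, β = 1+17 = 18.
Posterior mean = α/(α+β) = 6/24 = 0.2500.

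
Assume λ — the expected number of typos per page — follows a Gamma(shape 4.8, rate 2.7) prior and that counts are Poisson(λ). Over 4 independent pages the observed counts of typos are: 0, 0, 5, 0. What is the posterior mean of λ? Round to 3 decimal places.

Posterior mean ≈ 1.463

Total count ∑xᵢ = 5 over n = 4 pages.
Gamma is conjugate to the Poisson likelihood: posterior is Gamma(shape = 4.8+5 = 9.8, rate = 2.7+4 = 6.7).
Posterior mean = shape/rate = 9.8/6.7 = 1.463.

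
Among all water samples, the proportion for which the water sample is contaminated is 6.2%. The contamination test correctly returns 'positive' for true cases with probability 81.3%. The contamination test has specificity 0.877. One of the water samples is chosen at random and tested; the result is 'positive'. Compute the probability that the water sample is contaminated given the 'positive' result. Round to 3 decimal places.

P(H | E) ≈ 0.304

Let H be the event that the water sample is contaminated. P(H) = 0.062, so P(¬H) = 0.938. With E the 'positive' result, P(E|H) = 0.813 and P(E|¬H) = 0.123.
P(E) = 0.813·0.062 + 0.123·0.938 = 0.050406 + 0.11537 = 0.16578.
By Bayes' theorem, P(H|E) = 0.050406 / 0.16578 = 0.304.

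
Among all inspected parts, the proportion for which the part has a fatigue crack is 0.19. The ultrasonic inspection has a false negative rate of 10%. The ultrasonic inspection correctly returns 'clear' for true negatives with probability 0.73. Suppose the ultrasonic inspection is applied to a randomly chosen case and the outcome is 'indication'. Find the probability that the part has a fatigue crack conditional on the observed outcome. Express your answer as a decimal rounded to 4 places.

Let H be the event that the part has a fatigue crack. P(H) = 0.19, so P(¬H) = 0.81. With E the 'indication' result, P(E|H) = 0.9 and P(E|¬H) = 0.27.
P(E) = 0.9·0.19 + 0.27·0.81 = 0.17100 + 0.21870 = 0.38970.
By Bayes' theorem, P(H|E) = 0.17100 / 0.38970 = 0.4388.

P(H | E) ≈ 0.4388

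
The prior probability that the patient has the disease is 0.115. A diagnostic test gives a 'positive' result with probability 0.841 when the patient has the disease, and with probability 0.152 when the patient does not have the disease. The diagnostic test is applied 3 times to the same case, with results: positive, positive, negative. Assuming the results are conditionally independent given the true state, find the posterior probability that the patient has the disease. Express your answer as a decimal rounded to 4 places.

Posterior P(H) ≈ 0.4272

Let H be the event that the patient has the disease; start with P(H) = 0.115. P('positive'|H) = 0.841, P('positive'|¬H) = 0.152.
Update on result 1 ('positive'): P(H) ← 0.841·0.1150 / (0.841·0.1150 + 0.152·0.8850) = 0.096715/0.23123 = 0.4183.
Update on result 2 ('positive'): P(H) ← 0.841·0.4183 / (0.841·0.4183 + 0.152·0.5817) = 0.35175/0.44018 = 0.7991.
Update on result 3 ('negative'): P(H) ← 0.159·0.7991 / (0.159·0.7991 + 0.848·0.2009) = 0.12706/0.29741 = 0.4272.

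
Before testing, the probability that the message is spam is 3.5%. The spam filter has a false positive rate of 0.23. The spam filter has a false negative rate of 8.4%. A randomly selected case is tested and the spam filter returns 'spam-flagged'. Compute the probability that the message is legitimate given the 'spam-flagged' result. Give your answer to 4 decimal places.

Let H be the event that the message is spam. P(H) = 0.035, so P(¬H) = 0.965. With E the 'spam-flagged' result, P(E|H) = 0.916 and P(E|¬H) = 0.23.
P(E) = 0.916·0.035 + 0.23·0.965 = 0.032060 + 0.22195 = 0.25401.
By Bayes' theorem, P(H|E) = 0.032060 / 0.25401 = 0.1262. Hence P(¬H|E) = 1 − 0.1262 = 0.8738.

P(¬H | E) ≈ 0.8738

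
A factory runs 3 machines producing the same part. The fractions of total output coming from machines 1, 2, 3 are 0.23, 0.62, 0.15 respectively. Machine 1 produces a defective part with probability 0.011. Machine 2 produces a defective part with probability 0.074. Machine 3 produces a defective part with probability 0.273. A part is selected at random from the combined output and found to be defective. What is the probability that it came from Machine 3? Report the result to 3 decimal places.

Tabulate prior·likelihood by source: [1] prior 0.23, lik 0.011, product 0.002530; [2] prior 0.62, lik 0.074, product 0.04588; [3] prior 0.15, lik 0.273, product 0.04095.
Normalizing constant = 0.089360; the posterior for Machine 3 is its product over the sum, 0.04095/0.089360 = 0.458.

Posterior probability ≈ 0.458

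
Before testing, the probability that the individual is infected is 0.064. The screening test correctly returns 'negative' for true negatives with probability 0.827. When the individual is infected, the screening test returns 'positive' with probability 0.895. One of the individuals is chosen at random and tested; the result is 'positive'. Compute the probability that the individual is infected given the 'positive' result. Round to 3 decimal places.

Write H for 'the individual is infected'. Prior odds H:¬H = 0.064/0.936 = 0.068376. For the 'positive' outcome, the likelihood ratio is 0.895/0.173 = 5.1734.
Posterior odds = 0.068376 × 5.1734 = 0.35374, so P(H|E) = 0.35374/(1+0.35374) = 0.261.

P(H | E) ≈ 0.261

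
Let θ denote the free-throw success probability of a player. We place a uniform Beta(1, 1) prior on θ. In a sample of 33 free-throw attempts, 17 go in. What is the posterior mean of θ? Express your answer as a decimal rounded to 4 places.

Posterior mean ≈ 0.5143

The binomial likelihood is conjugate to the Beta prior: with 17 successes and 16 failures, the posterior is Beta(1+17, 1+16) = Beta(18, 17).
Posterior mean = α/(α+β) = 18/35 = 0.5143.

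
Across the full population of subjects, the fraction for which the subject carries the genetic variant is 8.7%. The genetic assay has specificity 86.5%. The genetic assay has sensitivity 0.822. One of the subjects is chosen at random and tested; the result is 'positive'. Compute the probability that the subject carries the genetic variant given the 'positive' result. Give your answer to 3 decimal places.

P(H | E) ≈ 0.367

Let H be the event that the subject carries the genetic variant. P(H) = 0.087, so P(¬H) = 0.913. With E the 'positive' result, P(E|H) = 0.822 and P(E|¬H) = 0.135.
P(E) = 0.822·0.087 + 0.135·0.913 = 0.071514 + 0.12326 = 0.19477.
By Bayes' theorem, P(H|E) = 0.071514 / 0.19477 = 0.367.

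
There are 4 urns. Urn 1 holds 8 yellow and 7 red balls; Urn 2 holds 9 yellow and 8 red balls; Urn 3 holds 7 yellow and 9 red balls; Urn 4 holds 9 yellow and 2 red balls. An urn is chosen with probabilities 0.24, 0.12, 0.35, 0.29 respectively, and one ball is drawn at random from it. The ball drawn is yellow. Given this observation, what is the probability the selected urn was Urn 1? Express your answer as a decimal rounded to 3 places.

Posterior probability ≈ 0.220

Tabulate prior·likelihood by source: [1] prior 0.24, lik 0.5333, product 0.1280; [2] prior 0.12, lik 0.5294, product 0.06353; [3] prior 0.35, lik 0.4375, product 0.1531; [4] prior 0.29, lik 0.8182, product 0.2373.
Normalizing constant = 0.58193; the posterior for Urn 1 is its product over the sum, 0.1280/0.58193 = 0.220.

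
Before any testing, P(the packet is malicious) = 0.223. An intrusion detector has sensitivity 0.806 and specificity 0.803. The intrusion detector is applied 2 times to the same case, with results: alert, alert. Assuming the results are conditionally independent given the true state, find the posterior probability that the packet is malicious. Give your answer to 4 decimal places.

With H the event that the packet is malicious, the joint likelihood of the observed sequence is P(data|H) = 0.806·0.806 = 0.64964 and P(data|¬H) = 0.197·0.197 = 0.038809.
Bayes: P(H|data) = 0.223·0.64964 / (0.223·0.64964 + 0.777·0.038809) = 0.14487/0.17502 = 0.8277.

Posterior P(H) ≈ 0.8277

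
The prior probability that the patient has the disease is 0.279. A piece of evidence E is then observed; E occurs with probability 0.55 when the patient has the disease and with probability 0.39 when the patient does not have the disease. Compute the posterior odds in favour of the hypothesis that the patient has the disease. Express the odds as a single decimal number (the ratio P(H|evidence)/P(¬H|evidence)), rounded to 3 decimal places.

Posterior odds ≈ 0.546

Prior odds = 0.279/(1−0.279) = 0.38696.
Likelihood ratio for E = 0.55/0.39 = 1.4103.
Posterior odds = prior odds × LR = 0.54572.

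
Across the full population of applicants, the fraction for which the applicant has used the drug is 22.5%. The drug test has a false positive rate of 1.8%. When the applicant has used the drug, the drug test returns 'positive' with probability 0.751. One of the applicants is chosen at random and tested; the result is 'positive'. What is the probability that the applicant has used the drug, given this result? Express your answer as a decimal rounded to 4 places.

P(H | E) ≈ 0.9237

Write H for 'the applicant has used the drug'. Prior odds H:¬H = 0.225/0.775 = 0.29032. For the 'positive' outcome, the likelihood ratio is 0.751/0.018 = 41.722.
Posterior odds = 0.29032 × 41.722 = 12.113, so P(H|E) = 12.113/(1+12.113) = 0.9237.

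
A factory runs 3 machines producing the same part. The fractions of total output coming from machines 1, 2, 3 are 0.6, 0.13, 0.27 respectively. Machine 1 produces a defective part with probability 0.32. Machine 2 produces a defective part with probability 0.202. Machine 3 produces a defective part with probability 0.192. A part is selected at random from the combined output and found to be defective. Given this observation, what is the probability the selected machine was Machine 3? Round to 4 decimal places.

Posterior probability ≈ 0.1919

Tabulate prior·likelihood by source: [1] prior 0.6, lik 0.32, product 0.1920; [2] prior 0.13, lik 0.202, product 0.02626; [3] prior 0.27, lik 0.192, product 0.05184.
Normalizing constant = 0.27010; the posterior for Machine 3 is its product over the sum, 0.05184/0.27010 = 0.1919.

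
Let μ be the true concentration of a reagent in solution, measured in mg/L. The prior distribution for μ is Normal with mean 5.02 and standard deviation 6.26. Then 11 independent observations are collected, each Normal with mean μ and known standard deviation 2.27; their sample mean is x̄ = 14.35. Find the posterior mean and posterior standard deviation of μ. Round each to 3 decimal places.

Posterior mean ≈ 14.240; posterior SD ≈ 0.680

Prior precision 1/τ₀² = 1/6.26² = 0.0255183; data precision n/σ² = 11/2.27² = 2.13472.
Posterior precision = 0.0255183 + 2.13472 = 2.16024, giving posterior SD = 1/√2.16024 = 0.680.
Posterior mean = (0.0255183·5.02 + 2.13472·14.35) / 2.16024 = 14.240.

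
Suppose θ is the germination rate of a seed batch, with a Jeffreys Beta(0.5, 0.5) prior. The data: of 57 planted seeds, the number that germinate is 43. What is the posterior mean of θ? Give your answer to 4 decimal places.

Posterior mean ≈ 0.7500

The binomial likelihood is conjugate to the Beta prior: with 43 successes and 14 failures, the posterior is Beta(0.5+43, 0.5+14) = Beta(43.5, 14.5).
E[θ | data] = 43.5/(43.5+14.5) = 0.7500.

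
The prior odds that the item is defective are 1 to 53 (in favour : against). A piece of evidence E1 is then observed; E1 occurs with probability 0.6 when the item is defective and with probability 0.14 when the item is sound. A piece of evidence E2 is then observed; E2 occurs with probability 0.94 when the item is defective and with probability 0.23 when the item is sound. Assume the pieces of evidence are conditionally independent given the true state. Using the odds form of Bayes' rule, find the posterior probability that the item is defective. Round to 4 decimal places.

Prior odds = 1/53 = 0.018868.
Likelihood ratio for E1 = 0.6/0.14 = 4.2857.
Likelihood ratio for E2 = 0.94/0.23 = 4.0870.
Posterior odds = prior odds × LR₁ × LR₂ = 0.33048.
Posterior probability = odds/(1+odds) = 0.33048/1.3305 = 0.2484.

Posterior probability ≈ 0.2484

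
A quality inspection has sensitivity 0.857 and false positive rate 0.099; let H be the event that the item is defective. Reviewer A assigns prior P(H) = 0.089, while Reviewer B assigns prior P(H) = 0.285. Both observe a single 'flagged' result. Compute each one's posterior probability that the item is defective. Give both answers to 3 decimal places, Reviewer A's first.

P('+'|H) = 0.857, P('+'|¬H) = 0.099.
Reviewer A: numerator 0.857·0.089 = 0.076273; evidence = 0.076273+0.099·0.911 = 0.16646; posterior = 0.458.
Reviewer B: numerator 0.857·0.285 = 0.24424; evidence = 0.24424+0.099·0.715 = 0.31503; posterior = 0.775.

Reviewer A: 0.458; Reviewer B: 0.775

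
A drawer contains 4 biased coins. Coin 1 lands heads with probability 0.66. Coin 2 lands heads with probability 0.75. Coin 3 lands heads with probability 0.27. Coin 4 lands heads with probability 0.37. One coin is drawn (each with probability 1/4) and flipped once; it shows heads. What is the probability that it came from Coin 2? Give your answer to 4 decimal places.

Posterior probability ≈ 0.3659

Tabulate prior·likelihood by source: [1] prior 0.25, lik 0.66, product 0.1650; [2] prior 0.25, lik 0.75, product 0.1875; [3] prior 0.25, lik 0.27, product 0.06750; [4] prior 0.25, lik 0.37, product 0.09250.
Normalizing constant = 0.51250; the posterior for Coin 2 is its product over the sum, 0.1875/0.51250 = 0.3659.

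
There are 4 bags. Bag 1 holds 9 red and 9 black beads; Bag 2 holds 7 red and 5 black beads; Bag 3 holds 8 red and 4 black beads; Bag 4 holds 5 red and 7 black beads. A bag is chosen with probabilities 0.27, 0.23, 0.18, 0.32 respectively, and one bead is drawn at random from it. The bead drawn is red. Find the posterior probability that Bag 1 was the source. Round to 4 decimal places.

Posterior probability ≈ 0.2584

Tabulate prior·likelihood by source: [1] prior 0.27, lik 0.5, product 0.1350; [2] prior 0.23, lik 0.5833, product 0.1342; [3] prior 0.18, lik 0.6667, product 0.1200; [4] prior 0.32, lik 0.4167, product 0.1333.
Normalizing constant = 0.52250; the posterior for Bag 1 is its product over the sum, 0.1350/0.52250 = 0.2584.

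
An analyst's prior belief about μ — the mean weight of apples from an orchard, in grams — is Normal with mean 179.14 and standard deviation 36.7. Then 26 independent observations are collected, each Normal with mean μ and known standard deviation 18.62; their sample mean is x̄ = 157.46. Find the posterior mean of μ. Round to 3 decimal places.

Prior precision 1/τ₀² = 1/36.7² = 0.00074245; data precision n/σ² = 26/18.62² = 0.0749918.
Posterior precision = 0.00074245 + 0.0749918 = 0.0757343.
Posterior mean = (0.00074245·179.14 + 0.0749918·157.46) / 0.0757343 = 157.673.

Posterior mean ≈ 157.673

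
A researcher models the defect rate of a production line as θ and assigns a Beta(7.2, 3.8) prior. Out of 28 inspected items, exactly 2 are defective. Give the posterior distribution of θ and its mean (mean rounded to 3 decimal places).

The binomial likelihood is conjugate to the Beta prior: with 2 successes and 26 failures, the posterior is Beta(7.2+2, 3.8+26) = Beta(9.2, 29.8).
Posterior mean = α/(α+β) = 9.2/39 = 0.236.

Posterior: Beta(9.2, 29.8); mean ≈ 0.236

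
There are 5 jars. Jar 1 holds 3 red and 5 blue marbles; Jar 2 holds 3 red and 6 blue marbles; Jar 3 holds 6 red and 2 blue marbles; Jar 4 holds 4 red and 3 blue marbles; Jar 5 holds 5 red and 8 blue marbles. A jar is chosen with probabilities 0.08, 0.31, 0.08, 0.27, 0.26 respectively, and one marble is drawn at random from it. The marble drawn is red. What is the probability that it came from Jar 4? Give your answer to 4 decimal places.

Tabulate prior·likelihood by source: [1] prior 0.08, lik 0.375, product 0.03000; [2] prior 0.31, lik 0.3333, product 0.1033; [3] prior 0.08, lik 0.75, product 0.06000; [4] prior 0.27, lik 0.5714, product 0.1543; [5] prior 0.26, lik 0.3846, product 0.1000.
Normalizing constant = 0.44762; the posterior for Jar 4 is its product over the sum, 0.1543/0.44762 = 0.3447.

Posterior probability ≈ 0.3447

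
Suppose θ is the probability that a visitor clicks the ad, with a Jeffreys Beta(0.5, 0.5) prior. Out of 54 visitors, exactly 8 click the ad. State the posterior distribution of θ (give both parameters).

The binomial likelihood is conjugate to the Beta prior: with 8 successes and 46 failures, the posterior is Beta(0.5+8, 0.5+46) = Beta(8.5, 46.5).

Posterior: Beta(8.5, 46.5)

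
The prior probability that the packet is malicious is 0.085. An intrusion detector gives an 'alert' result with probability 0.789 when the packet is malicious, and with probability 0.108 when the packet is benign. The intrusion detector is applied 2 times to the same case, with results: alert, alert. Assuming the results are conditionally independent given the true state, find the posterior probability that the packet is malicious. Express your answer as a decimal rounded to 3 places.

Let H be the event that the packet is malicious; start with P(H) = 0.085. P('alert'|H) = 0.789, P('alert'|¬H) = 0.108.
Update on result 1 ('alert'): P(H) ← 0.789·0.0850 / (0.789·0.0850 + 0.108·0.9150) = 0.067065/0.16589 = 0.4043.
Update on result 2 ('alert'): P(H) ← 0.789·0.4043 / (0.789·0.4043 + 0.108·0.5957) = 0.31898/0.38332 = 0.8322.

Posterior P(H) ≈ 0.832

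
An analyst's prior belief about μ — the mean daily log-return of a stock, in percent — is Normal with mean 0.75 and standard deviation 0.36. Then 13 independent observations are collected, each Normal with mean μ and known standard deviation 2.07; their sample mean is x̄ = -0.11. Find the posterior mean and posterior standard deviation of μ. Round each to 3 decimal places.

Prior precision 1/τ₀² = 1/0.36² = 7.71605; data precision n/σ² = 13/2.07² = 3.03391.
Posterior precision = 7.71605 + 3.03391 = 10.7500, giving posterior SD = 1/√10.7500 = 0.305.
Posterior mean = (7.71605·0.75 + 3.03391·-0.11) / 10.7500 = 0.507.

Posterior mean ≈ 0.507; posterior SD ≈ 0.305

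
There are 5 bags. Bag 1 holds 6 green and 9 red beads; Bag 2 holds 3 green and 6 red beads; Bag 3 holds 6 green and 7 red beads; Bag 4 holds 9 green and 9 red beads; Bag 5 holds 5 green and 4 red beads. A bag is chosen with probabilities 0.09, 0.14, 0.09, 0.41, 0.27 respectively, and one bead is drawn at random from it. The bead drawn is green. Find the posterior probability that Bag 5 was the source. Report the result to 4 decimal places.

P(green|Bag 1) = 0.4; P(green|Bag 2) = 0.3333; P(green|Bag 3) = 0.4615; P(green|Bag 4) = 0.5; P(green|Bag 5) = 0.5556.
Prior × likelihood for each source: 0.09·0.4=0.03600, 0.14·0.3333=0.04667, 0.09·0.4615=0.04154, 0.41·0.5=0.2050, 0.27·0.5556=0.1500. Summing gives P(green) = 0.47921.
P(Bag 5 | green) = 0.1500 / 0.47921 = 0.3130.

Posterior probability ≈ 0.3130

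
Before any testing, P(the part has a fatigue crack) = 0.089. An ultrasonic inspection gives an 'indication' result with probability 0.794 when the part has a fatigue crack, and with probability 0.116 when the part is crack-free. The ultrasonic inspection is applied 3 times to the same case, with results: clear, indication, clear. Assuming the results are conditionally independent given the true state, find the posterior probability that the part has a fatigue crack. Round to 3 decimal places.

Let H be the event that the part has a fatigue crack; start with P(H) = 0.089. P('indication'|H) = 0.794, P('indication'|¬H) = 0.116.
Update on result 1 ('clear'): P(H) ← 0.206·0.0890 / (0.206·0.0890 + 0.884·0.9110) = 0.018334/0.82366 = 0.0223.
Update on result 2 ('indication'): P(H) ← 0.794·0.0223 / (0.794·0.0223 + 0.116·0.9777) = 0.017674/0.13109 = 0.1348.
Update on result 3 ('clear'): P(H) ← 0.206·0.1348 / (0.206·0.1348 + 0.884·0.8652) = 0.027773/0.79259 = 0.0350.

Posterior P(H) ≈ 0.035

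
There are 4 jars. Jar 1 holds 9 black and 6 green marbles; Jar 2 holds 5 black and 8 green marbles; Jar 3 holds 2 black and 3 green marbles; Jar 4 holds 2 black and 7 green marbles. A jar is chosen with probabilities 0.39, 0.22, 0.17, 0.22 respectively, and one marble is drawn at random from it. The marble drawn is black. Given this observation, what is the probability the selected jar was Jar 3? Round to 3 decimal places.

Posterior probability ≈ 0.156

P(black|Jar 1) = 0.6; P(black|Jar 2) = 0.3846; P(black|Jar 3) = 0.4; P(black|Jar 4) = 0.2222.
Prior × likelihood for each source: 0.39·0.6=0.2340, 0.22·0.3846=0.08462, 0.17·0.4=0.06800, 0.22·0.2222=0.04889. Summing gives P(black) = 0.43550.
P(Jar 3 | black) = 0.06800 / 0.43550 = 0.156.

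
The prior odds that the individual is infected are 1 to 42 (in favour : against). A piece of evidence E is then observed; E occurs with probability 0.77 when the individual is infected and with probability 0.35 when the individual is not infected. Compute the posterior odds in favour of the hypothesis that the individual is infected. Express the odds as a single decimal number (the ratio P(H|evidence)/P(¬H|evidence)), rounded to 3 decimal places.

Posterior odds ≈ 0.052

Prior odds = 1/42 = 0.023810.
Likelihood ratio for E = 0.77/0.35 = 2.2000.
Posterior odds = prior odds × LR = 0.052381.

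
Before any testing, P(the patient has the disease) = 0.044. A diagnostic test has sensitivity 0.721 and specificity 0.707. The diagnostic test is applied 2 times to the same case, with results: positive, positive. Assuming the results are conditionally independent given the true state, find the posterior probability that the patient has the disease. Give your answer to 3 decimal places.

Let H be the event that the patient has the disease; start with P(H) = 0.044. P('positive'|H) = 0.721, P('positive'|¬H) = 0.293.
Update on result 1 ('positive'): P(H) ← 0.721·0.0440 / (0.721·0.0440 + 0.293·0.9560) = 0.031724/0.31183 = 0.1017.
Update on result 2 ('positive'): P(H) ← 0.721·0.1017 / (0.721·0.1017 + 0.293·0.8983) = 0.073350/0.33654 = 0.2180.

Posterior P(H) ≈ 0.218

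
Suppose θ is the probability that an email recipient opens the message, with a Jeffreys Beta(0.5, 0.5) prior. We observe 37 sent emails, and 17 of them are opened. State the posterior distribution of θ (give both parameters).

Posterior: Beta(17.5, 20.5)

The binomial likelihood is conjugate to the Beta prior: with 17 successes and 20 failures, the posterior is Beta(0.5+17, 0.5+20) = Beta(17.5, 20.5).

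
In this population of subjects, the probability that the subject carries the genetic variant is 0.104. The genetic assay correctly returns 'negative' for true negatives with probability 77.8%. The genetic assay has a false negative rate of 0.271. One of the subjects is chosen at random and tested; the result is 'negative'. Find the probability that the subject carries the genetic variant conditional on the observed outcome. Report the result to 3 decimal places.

Let H be the event that the subject carries the genetic variant. P(H) = 0.104, so P(¬H) = 0.896. With E the 'negative' result, P(E|H) = 0.271 and P(E|¬H) = 0.778.
P(E) = 0.271·0.104 + 0.778·0.896 = 0.028184 + 0.69709 = 0.72527.
By Bayes' theorem, P(H|E) = 0.028184 / 0.72527 = 0.039.

P(H | E) ≈ 0.039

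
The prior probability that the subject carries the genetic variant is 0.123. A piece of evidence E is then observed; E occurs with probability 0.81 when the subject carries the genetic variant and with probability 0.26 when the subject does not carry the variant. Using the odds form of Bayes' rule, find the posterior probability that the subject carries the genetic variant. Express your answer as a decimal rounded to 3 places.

Posterior probability ≈ 0.304

Prior odds = 0.123/(1−0.123) = 0.14025.
Likelihood ratio for E = 0.81/0.26 = 3.1154.
Posterior odds = prior odds × LR = 0.43694.
Posterior probability = odds/(1+odds) = 0.43694/1.4369 = 0.304.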